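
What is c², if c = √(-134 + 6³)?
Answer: 82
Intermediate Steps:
c = √82 (c = √(-134 + 216) = √82 ≈ 9.0554)
c² = (√82)² = 82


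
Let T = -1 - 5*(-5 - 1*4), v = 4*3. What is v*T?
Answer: 528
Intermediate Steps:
v = 12
T = 44 (T = -1 - 5*(-5 - 4) = -1 - 5*(-9) = -1 + 45 = 44)
v*T = 12*44 = 528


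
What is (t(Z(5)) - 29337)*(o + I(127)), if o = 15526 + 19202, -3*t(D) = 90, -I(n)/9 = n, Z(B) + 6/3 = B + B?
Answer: -986290695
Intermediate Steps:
Z(B) = -2 + 2*B (Z(B) = -2 + (B + B) = -2 + 2*B)
I(n) = -9*n
t(D) = -30 (t(D) = -⅓*90 = -30)
o = 34728
(t(Z(5)) - 29337)*(o + I(127)) = (-30 - 29337)*(34728 - 9*127) = -29367*(34728 - 1143) = -29367*33585 = -986290695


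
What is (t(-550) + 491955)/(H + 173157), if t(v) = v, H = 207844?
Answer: 491405/381001 ≈ 1.2898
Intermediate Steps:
(t(-550) + 491955)/(H + 173157) = (-550 + 491955)/(207844 + 173157) = 491405/381001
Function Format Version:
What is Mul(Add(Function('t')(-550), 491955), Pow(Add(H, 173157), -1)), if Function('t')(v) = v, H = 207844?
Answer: Rational(491405, 381001) ≈ 1.2898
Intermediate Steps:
Mul(Add(Function('t')(-550), 491955), Pow(Add(H, 173157), -1)) = Mul(Add(-550, 491955), Pow(Add(207844, 173157), -1)) = Mul(491405, Pow(381001, -1)) = Mul(491405, Rational(1, 381001)) = Rational(491405, 381001)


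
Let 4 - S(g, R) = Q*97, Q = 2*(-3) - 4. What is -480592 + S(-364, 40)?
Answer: -479618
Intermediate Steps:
Q = -10 (Q = -6 - 4 = -10)
S(g, R) = 974 (S(g, R) = 4 - (-10)*97 = 4 - 1*(-970) = 4 + 970 = 974)
-480592 + S(-364, 40) = -480592 + 974 = -479618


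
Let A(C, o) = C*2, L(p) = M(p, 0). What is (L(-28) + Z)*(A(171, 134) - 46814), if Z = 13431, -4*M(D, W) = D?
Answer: -624490736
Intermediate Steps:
M(D, W) = -D/4
L(p) = -p/4
A(C, o) = 2*C
(L(-28) + Z)*(A(171, 134) - 46814) = (-¼*(-28) + 13431)*(2*171 - 46814) = (7 + 13431)*(342 - 46814) = 13438*(-46472) = -624490736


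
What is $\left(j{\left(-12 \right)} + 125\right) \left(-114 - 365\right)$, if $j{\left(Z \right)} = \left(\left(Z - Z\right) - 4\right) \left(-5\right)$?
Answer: $-69455$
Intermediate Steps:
$j{\left(Z \right)} = 20$ ($j{\left(Z \right)} = \left(0 - 4\right) \left(-5\right) = \left(-4\right) \left(-5\right) = 20$)
$\left(j{\left(-12 \right)} + 125\right) \left(-114 - 365\right) = \left(20 + 125\right) \left(-114 - 365\right) = 145 \left(-479\right) = -69455$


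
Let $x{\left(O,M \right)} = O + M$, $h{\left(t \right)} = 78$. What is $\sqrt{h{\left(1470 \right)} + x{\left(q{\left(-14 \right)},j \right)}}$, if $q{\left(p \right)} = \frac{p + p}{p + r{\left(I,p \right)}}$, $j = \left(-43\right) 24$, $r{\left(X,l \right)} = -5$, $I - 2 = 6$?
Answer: $\frac{i \sqrt{343862}}{19} \approx 30.863 i$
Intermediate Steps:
$I = 8$ ($I = 2 + 6 = 8$)
$j = -1032$
$q{\left(p \right)} = \frac{2 p}{-5 + p}$ ($q{\left(p \right)} = \frac{p + p}{p - 5} = \frac{2 p}{-5 + p}$)
$x{\left(O,M \right)} = M + O$
$\sqrt{h{\left(1470 \right)} + x{\left(q{\left(-14 \right)},j \right)}} = \sqrt{78 - \left(1032 + \frac{28}{-5 - 14}\right)} = \sqrt{78 - \left(1032 + \frac{28}{-19}\right)} = \sqrt{78 - \left(1032 + 28 \left(- \frac{1}{19}\right)\right)} = \sqrt{78 + \left(-1032 + \frac{28}{19}\right)} = \sqrt{78 - \frac{19580}{19}} = \sqrt{- \frac{18098}{19}} = \frac{i \sqrt{343862}}{19}$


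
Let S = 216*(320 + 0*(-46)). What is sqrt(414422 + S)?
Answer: sqrt(483542) ≈ 695.37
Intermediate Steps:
S = 69120 (S = 216*(320 + 0) = 216*320 = 69120)
sqrt(414422 + S) = sqrt(414422 + 69120) = sqrt(483542)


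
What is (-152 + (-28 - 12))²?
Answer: 36864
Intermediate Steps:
(-152 + (-28 - 12))² = (-152 - 40)² = (-192)² = 36864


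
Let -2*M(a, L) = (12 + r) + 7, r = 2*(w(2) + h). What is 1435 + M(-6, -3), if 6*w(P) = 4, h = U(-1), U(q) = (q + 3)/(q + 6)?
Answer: 42733/30 ≈ 1424.4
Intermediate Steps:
U(q) = (3 + q)/(6 + q)
h = ⅖ (h = (3 - 1)/(6 - 1) = 2/5 = (⅕)*2 = ⅖ ≈ 0.40000)
w(P) = ⅔ (w(P) = (⅙)*4 = ⅔)
r = 32/15 (r = 2*(⅔ + ⅖) = 2*(16/15) = 32/15 ≈ 2.1333)
M(a, L) = -317/30 (M(a, L) = -((12 + 32/15) + 7)/2 = -(212/15 + 7)/2 = -½*317/15 = -317/30)
1435 + M(-6, -3) = 1435 - 317/30 = 42733/30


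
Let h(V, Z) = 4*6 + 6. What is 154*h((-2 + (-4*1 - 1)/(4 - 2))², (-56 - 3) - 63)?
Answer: 4620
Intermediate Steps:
h(V, Z) = 30 (h(V, Z) = 24 + 6 = 30)
154*h((-2 + (-4*1 - 1)/(4 - 2))², (-56 - 3) - 63) = 154*30 = 4620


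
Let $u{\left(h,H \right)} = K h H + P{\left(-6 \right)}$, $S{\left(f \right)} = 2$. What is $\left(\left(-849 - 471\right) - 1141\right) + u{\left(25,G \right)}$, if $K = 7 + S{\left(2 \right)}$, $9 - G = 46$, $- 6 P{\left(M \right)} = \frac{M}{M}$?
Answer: $- \frac{64717}{6} \approx -10786.0$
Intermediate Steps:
$P{\left(M \right)} = - \frac{1}{6}$ ($P{\left(M \right)} = - \frac{M \frac{1}{M}}{6} = \left(- \frac{1}{6}\right) 1 = - \frac{1}{6}$)
$G = -37$ ($G = 9 - 46 = -37$)
$K = 9$ ($K = 7 + 2 = 9$)
$u{\left(h,H \right)} = - \frac{1}{6} + 9 H h$ ($u{\left(h,H \right)} = 9 h H - \frac{1}{6} = 9 H h - \frac{1}{6} = - \frac{1}{6} + 9 H h$)
$\left(\left(-849 - 471\right) - 1141\right) + u{\left(25,G \right)} = \left(\left(-849 - 471\right) - 1141\right) + \left(- \frac{1}{6} + 9 \left(-37\right) 25\right) = \left(\left(-849 - 471\right) - 1141\right) - \frac{49951}{6} = \left(-1320 - 1141\right) - \frac{49951}{6} = -2461 - \frac{49951}{6} = - \frac{64717}{6}$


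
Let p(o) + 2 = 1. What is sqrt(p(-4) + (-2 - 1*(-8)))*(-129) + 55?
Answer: 55 - 129*sqrt(5) ≈ -233.45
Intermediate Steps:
p(o) = -1 (p(o) = -2 + 1 = -1)
sqrt(p(-4) + (-2 - 1*(-8)))*(-129) + 55 = sqrt(-1 + (-2 - 1*(-8)))*(-129) + 55 = sqrt(-1 + (-2 + 8))*(-129) + 55 = sqrt(-1 + 6)*(-129) + 55 = sqrt(5)*(-129) + 55 = -129*sqrt(5) + 55 = 55 - 129*sqrt(5)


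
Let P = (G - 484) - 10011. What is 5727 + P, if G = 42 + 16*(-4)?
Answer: -4790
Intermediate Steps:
G = -22 (G = 42 - 64 = -22)
P = -10517 (P = (-22 - 484) - 10011 = -506 - 10011 = -10517)
5727 + P = 5727 - 10517 = -4790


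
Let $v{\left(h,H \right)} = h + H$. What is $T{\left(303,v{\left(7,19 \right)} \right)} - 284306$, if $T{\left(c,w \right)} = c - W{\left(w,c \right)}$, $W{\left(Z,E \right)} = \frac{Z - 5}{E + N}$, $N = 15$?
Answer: $- \frac{30104325}{106} \approx -2.84 \cdot 10^{5}$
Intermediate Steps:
$W{\left(Z,E \right)} = \frac{-5 + Z}{15 + E}$ ($W{\left(Z,E \right)} = \frac{Z - 5}{E + 15} = \frac{-5 + Z}{15 + E}$)
$v{\left(h,H \right)} = H + h$
$T{\left(c,w \right)} = c - \frac{-5 + w}{15 + c}$
$T{\left(303,v{\left(7,19 \right)} \right)} - 284306 = \frac{5 - \left(19 + 7\right) + 303 \left(15 + 303\right)}{15 + 303} - 284306 = \frac{5 - 26 + 303 \cdot 318}{318} - 284306 = \frac{5 - 26 + 96354}{318} - 284306 = \frac{1}{318} \cdot 96333 - 284306 = \frac{32111}{106} - 284306 = - \frac{30104325}{106}$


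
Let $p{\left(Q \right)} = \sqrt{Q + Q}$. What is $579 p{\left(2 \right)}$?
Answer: $1158$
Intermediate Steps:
$p{\left(Q \right)} = \sqrt{2} \sqrt{Q}$ ($p{\left(Q \right)} = \sqrt{2 Q} = \sqrt{2} \sqrt{Q}$)
$579 p{\left(2 \right)} = 579 \sqrt{2} \sqrt{2} = 579 \cdot 2 = 1158$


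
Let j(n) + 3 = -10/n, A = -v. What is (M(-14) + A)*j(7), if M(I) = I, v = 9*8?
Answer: 2666/7 ≈ 380.86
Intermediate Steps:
v = 72
A = -72 (A = -1*72 = -72)
j(n) = -3 - 10/n
(M(-14) + A)*j(7) = (-14 - 72)*(-3 - 10/7) = -86*(-3 - 10*⅐) = -86*(-3 - 10/7) = -86*(-31/7) = 2666/7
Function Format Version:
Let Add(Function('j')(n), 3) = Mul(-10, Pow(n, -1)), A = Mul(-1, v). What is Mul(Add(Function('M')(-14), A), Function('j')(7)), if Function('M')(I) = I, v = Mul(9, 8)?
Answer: Rational(2666, 7) ≈ 380.86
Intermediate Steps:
v = 72
A = -72 (A = Mul(-1, 72) = -72)
Function('j')(n) = Add(-3, Mul(-10, Pow(n, -1)))
Mul(Add(Function('M')(-14), A), Function('j')(7)) = Mul(Add(-14, -72), Add(-3, Mul(-10, Pow(7, -1)))) = Mul(-86, Add(-3, Mul(-10, Rational(1, 7)))) = Mul(-86, Add(-3, Rational(-10, 7))) = Mul(-86, Rational(-31, 7)) = Rational(2666, 7)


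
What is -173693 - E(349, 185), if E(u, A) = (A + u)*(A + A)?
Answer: -371273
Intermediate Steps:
E(u, A) = 2*A*(A + u) (E(u, A) = (A + u)*(2*A) = 2*A*(A + u))
-173693 - E(349, 185) = -173693 - 2*185*(185 + 349) = -173693 - 2*185*534 = -173693 - 1*197580 = -173693 - 197580 = -371273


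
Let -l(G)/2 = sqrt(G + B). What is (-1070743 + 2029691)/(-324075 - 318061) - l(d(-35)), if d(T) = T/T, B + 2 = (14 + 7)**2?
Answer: -239737/160534 + 4*sqrt(110) ≈ 40.459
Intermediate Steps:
B = 439 (B = -2 + (14 + 7)**2 = -2 + 21**2 = -2 + 441 = 439)
d(T) = 1
l(G) = -2*sqrt(439 + G) (l(G) = -2*sqrt(G + 439) = -2*sqrt(439 + G))
(-1070743 + 2029691)/(-324075 - 318061) - l(d(-35)) = (-1070743 + 2029691)/(-324075 - 318061) - (-2)*sqrt(439 + 1) = 958948/(-642136) - (-2)*sqrt(440) = 958948*(-1/642136) - (-2)*2*sqrt(110) = -239737/160534 - (-4)*sqrt(110) = -239737/160534 + 4*sqrt(110)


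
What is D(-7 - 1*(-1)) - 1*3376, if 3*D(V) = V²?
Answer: -3364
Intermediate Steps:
D(V) = V²/3
D(-7 - 1*(-1)) - 1*3376 = (-7 - 1*(-1))²/3 - 1*3376 = (-7 + 1)²/3 - 3376 = (⅓)*(-6)² - 3376 = (⅓)*36 - 3376 = 12 - 3376 = -3364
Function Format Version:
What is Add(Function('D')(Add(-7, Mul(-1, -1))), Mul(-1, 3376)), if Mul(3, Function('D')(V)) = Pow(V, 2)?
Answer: -3364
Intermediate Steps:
Function('D')(V) = Mul(Rational(1, 3), Pow(V, 2))
Add(Function('D')(Add(-7, Mul(-1, -1))), Mul(-1, 3376)) = Add(Mul(Rational(1, 3), Pow(Add(-7, Mul(-1, -1)), 2)), Mul(-1, 3376)) = Add(Mul(Rational(1, 3), Pow(Add(-7, 1), 2)), -3376) = Add(Mul(Rational(1, 3), Pow(-6, 2)), -3376) = Add(Mul(Rational(1, 3), 36), -3376) = Add(12, -3376) = -3364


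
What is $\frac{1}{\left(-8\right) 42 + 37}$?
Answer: $- \frac{1}{299} \approx -0.0033445$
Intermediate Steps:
$\frac{1}{\left(-8\right) 42 + 37} = \frac{1}{-336 + 37} = \frac{1}{-299} = - \frac{1}{299}$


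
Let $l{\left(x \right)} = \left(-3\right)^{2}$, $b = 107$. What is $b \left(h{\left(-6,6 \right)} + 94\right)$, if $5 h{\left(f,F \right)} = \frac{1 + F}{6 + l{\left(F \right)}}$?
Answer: $\frac{755099}{75} \approx 10068.0$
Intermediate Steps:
$l{\left(x \right)} = 9$
$h{\left(f,F \right)} = \frac{1}{75} + \frac{F}{75}$ ($h{\left(f,F \right)} = \frac{\left(1 + F\right) \frac{1}{6 + 9}}{5} = \frac{\left(1 + F\right) \frac{1}{15}}{5} = \frac{\frac{1}{15} + \frac{F}{15}}{5} = \frac{1}{75} + \frac{F}{75}$)
$b \left(h{\left(-6,6 \right)} + 94\right) = 107 \left(\left(\frac{1}{75} + \frac{1}{75} \cdot 6\right) + 94\right) = 107 \left(\left(\frac{1}{75} + \frac{2}{25}\right) + 94\right) = 107 \left(\frac{7}{75} + 94\right) = 107 \cdot \frac{7057}{75} = \frac{755099}{75}$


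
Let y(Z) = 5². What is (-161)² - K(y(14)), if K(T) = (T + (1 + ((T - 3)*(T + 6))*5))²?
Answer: -11780175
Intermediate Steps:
y(Z) = 25
K(T) = (1 + T + 5*(-3 + T)*(6 + T))² (K(T) = (T + (1 + ((-3 + T)*(6 + T))*5))² = (T + (1 + 5*(-3 + T)*(6 + T)))² = (1 + T + 5*(-3 + T)*(6 + T))²)
(-161)² - K(y(14)) = (-161)² - (-89 + 5*25² + 16*25)² = 25921 - (-89 + 5*625 + 400)² = 25921 - (-89 + 3125 + 400)² = 25921 - 1*3436² = 25921 - 1*11806096 = 25921 - 11806096 = -11780175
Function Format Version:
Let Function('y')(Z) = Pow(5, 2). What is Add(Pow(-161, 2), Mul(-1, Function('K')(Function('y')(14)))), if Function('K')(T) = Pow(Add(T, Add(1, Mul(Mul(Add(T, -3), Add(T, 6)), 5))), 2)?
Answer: -11780175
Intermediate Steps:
Function('y')(Z) = 25
Function('K')(T) = Pow(Add(1, T, Mul(5, Add(-3, T), Add(6, T))), 2) (Function('K')(T) = Pow(Add(T, Add(1, Mul(Mul(Add(-3, T), Add(6, T)), 5))), 2) = Pow(Add(T, Add(1, Mul(5, Add(-3, T), Add(6, T)))), 2) = Pow(Add(1, T, Mul(5, Add(-3, T), Add(6, T))), 2))
Add(Pow(-161, 2), Mul(-1, Function('K')(Function('y')(14)))) = Add(Pow(-161, 2), Mul(-1, Pow(Add(-89, Mul(5, Pow(25, 2)), Mul(16, 25)), 2))) = Add(25921, Mul(-1, Pow(Add(-89, Mul(5, 625), 400), 2))) = Add(25921, Mul(-1, Pow(Add(-89, 3125, 400), 2))) = Add(25921, Mul(-1, Pow(3436, 2))) = Add(25921, Mul(-1, 11806096)) = Add(25921, -11806096) = -11780175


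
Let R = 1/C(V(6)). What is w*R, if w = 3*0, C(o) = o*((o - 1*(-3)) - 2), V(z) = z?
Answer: 0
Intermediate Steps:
C(o) = o*(1 + o) (C(o) = o*((o + 3) - 2) = o*((3 + o) - 2) = o*(1 + o))
w = 0
R = 1/42 (R = 1/(6*(1 + 6)) = 1/(6*7) = 1/42 ≈ 0.023810)
w*R = 0*(1/42) = 0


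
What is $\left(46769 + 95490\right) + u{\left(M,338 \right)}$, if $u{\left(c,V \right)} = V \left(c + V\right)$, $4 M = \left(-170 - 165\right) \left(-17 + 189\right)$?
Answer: $-4612387$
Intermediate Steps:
$M = -14405$ ($M = \frac{\left(-170 - 165\right) \left(-17 + 189\right)}{4} = \frac{\left(-335\right) 172}{4} = \frac{1}{4} \left(-57620\right) = -14405$)
$u{\left(c,V \right)} = V \left(V + c\right)$
$\left(46769 + 95490\right) + u{\left(M,338 \right)} = \left(46769 + 95490\right) + 338 \left(338 - 14405\right) = 142259 + 338 \left(-14067\right) = 142259 - 4754646 = -4612387$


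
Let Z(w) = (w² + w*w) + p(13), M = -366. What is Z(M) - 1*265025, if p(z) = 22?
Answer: 2909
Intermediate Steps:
Z(w) = 22 + 2*w² (Z(w) = (w² + w*w) + 22 = (w² + w²) + 22 = 2*w² + 22 = 22 + 2*w²)
Z(M) - 1*265025 = (22 + 2*(-366)²) - 1*265025 = (22 + 2*133956) - 265025 = (22 + 267912) - 265025 = 267934 - 265025 = 2909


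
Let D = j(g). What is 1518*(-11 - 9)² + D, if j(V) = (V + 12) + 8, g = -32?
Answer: 607188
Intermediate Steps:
j(V) = 20 + V (j(V) = (12 + V) + 8 = 20 + V)
D = -12 (D = 20 - 32 = -12)
1518*(-11 - 9)² + D = 1518*(-11 - 9)² - 12 = 1518*(-20)² - 12 = 1518*400 - 12 = 607200 - 12 = 607188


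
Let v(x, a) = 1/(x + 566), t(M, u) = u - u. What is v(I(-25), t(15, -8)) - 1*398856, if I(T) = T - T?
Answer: -225752495/566 ≈ -3.9886e+5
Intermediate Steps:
I(T) = 0
t(M, u) = 0
v(x, a) = 1/(566 + x)
v(I(-25), t(15, -8)) - 1*398856 = 1/(566 + 0) - 1*398856 = 1/566 - 398856 = -225752495/566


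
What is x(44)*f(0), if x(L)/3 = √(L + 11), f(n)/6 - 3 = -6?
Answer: -54*√55 ≈ -400.47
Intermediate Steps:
f(n) = -18 (f(n) = 18 + 6*(-6) = 18 - 36 = -18)
x(L) = 3*√(11 + L) (x(L) = 3*√(L + 11) = 3*√(11 + L))
x(44)*f(0) = (3*√(11 + 44))*(-18) = (3*√55)*(-18) = -54*√55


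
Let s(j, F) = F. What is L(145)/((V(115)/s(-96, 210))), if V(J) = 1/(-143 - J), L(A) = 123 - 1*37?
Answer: -4659480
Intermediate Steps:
L(A) = 86 (L(A) = 123 - 37 = 86)
L(145)/((V(115)/s(-96, 210))) = 86/((-1/(143 + 115)/210)) = 86/((-1/258*(1/210))) = 86/((-1*1/258*(1/210))) = 86/((-1/258*1/210)) = 86/(-1/54180) = 86*(-54180) = -4659480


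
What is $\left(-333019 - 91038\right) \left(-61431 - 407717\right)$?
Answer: $198945493436$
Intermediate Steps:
$\left(-333019 - 91038\right) \left(-61431 - 407717\right) = \left(-424057\right) \left(-469148\right) = 198945493436$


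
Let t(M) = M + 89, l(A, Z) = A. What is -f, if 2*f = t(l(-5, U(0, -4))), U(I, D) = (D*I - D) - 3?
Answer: -42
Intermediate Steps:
U(I, D) = -3 - D + D*I (U(I, D) = (-D + D*I) - 3 = -3 - D + D*I)
t(M) = 89 + M
f = 42 (f = (89 - 5)/2 = (½)*84 = 42)
-f = -1*42 = -42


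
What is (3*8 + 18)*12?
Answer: 504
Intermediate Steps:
(3*8 + 18)*12 = (24 + 18)*12 = 42*12 = 504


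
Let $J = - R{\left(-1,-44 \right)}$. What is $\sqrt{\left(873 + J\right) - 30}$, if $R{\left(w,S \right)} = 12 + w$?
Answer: $8 \sqrt{13} \approx 28.844$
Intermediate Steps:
$J = -11$ ($J = - (12 - 1) = \left(-1\right) 11 = -11$)
$\sqrt{\left(873 + J\right) - 30} = \sqrt{\left(873 - 11\right) - 30} = \sqrt{862 - 30} = \sqrt{832} = 8 \sqrt{13}$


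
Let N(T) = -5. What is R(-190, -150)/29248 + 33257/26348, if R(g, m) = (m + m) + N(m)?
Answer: 34452307/27522368 ≈ 1.2518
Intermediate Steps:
R(g, m) = -5 + 2*m (R(g, m) = (m + m) - 5 = 2*m - 5 = -5 + 2*m)
R(-190, -150)/29248 + 33257/26348 = (-5 + 2*(-150))/29248 + 33257/26348 = (-5 - 300)*(1/29248) + 33257*(1/26348) = -305*1/29248 + 4751/3764 = -305/29248 + 4751/3764 = 34452307/27522368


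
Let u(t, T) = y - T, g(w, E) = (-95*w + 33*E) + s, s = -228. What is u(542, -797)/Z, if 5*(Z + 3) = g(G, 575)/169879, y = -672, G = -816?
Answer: -106174375/2451918 ≈ -43.303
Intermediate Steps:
g(w, E) = -228 - 95*w + 33*E (g(w, E) = (-95*w + 33*E) - 228 = -228 - 95*w + 33*E)
u(t, T) = -672 - T
Z = -2451918/849395 (Z = -3 + ((-228 - 95*(-816) + 33*575)/169879)/5 = -3 + ((-228 + 77520 + 18975)*(1/169879))/5 = -3 + (96267*(1/169879))/5 = -3 + (⅕)*(96267/169879) = -3 + 96267/849395 = -2451918/849395 ≈ -2.8867)
u(542, -797)/Z = (-672 - 1*(-797))/(-2451918/849395) = (-672 + 797)*(-849395/2451918) = 125*(-849395/2451918) = -106174375/2451918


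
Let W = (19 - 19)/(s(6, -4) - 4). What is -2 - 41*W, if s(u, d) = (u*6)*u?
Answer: -2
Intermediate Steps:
s(u, d) = 6*u**2 (s(u, d) = (6*u)*u = 6*u**2)
W = 0 (W = (19 - 19)/(6*6**2 - 4) = 0/(6*36 - 4) = 0/(216 - 4) = 0/212 = 0*(1/212) = 0)
-2 - 41*W = -2 - 41*0 = -2 + 0 = -2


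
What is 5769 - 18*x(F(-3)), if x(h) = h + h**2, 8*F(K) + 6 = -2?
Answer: 5769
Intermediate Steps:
F(K) = -1 (F(K) = -3/4 + (1/8)*(-2) = -3/4 - 1/4 = -1)
5769 - 18*x(F(-3)) = 5769 - 18*(-(1 - 1)) = 5769 - 18*(-1*0) = 5769 - 18*0 = 5769 - 0 = 5769 - 1*0 = 5769 + 0 = 5769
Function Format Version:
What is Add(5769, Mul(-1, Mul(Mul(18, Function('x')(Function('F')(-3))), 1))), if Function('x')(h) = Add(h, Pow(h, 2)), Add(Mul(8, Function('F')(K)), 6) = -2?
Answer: 5769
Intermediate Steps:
Function('F')(K) = -1 (Function('F')(K) = Add(Rational(-3, 4), Mul(Rational(1, 8), -2)) = Add(Rational(-3, 4), Rational(-1, 4)) = -1)
Add(5769, Mul(-1, Mul(Mul(18, Function('x')(Function('F')(-3))), 1))) = Add(5769, Mul(-1, Mul(Mul(18, Mul(-1, Add(1, -1))), 1))) = Add(5769, Mul(-1, Mul(Mul(18, Mul(-1, 0)), 1))) = Add(5769, Mul(-1, Mul(Mul(18, 0), 1))) = Add(5769, Mul(-1, Mul(0, 1))) = Add(5769, Mul(-1, 0)) = Add(5769, 0) = 5769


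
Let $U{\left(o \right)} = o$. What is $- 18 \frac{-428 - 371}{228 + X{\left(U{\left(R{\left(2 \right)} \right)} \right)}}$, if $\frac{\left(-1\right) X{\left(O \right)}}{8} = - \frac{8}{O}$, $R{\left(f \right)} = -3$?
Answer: $\frac{21573}{310} \approx 69.59$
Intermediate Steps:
$X{\left(O \right)} = \frac{64}{O}$ ($X{\left(O \right)} = - 8 \left(- \frac{8}{O}\right) = \frac{64}{O}$)
$- 18 \frac{-428 - 371}{228 + X{\left(U{\left(R{\left(2 \right)} \right)} \right)}} = - 18 \frac{-428 - 371}{228 + \frac{64}{-3}} = - 18 \left(- \frac{799}{228 + 64 \left(- \frac{1}{3}\right)}\right) = - 18 \left(- \frac{799}{228 - \frac{64}{3}}\right) = - 18 \left(- \frac{799}{\frac{620}{3}}\right) = - 18 \left(\left(-799\right) \frac{3}{620}\right) = \left(-18\right) \left(- \frac{2397}{620}\right) = \frac{21573}{310}$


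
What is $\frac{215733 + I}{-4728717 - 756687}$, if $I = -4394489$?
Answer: $\frac{1044689}{1371351} \approx 0.7618$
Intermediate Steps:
$\frac{215733 + I}{-4728717 - 756687} = \frac{215733 - 4394489}{-4728717 - 756687} = - \frac{4178756}{-5485404} = \left(-4178756\right) \left(- \frac{1}{5485404}\right) = \frac{1044689}{1371351}$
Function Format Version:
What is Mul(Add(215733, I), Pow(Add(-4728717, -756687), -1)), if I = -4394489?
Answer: Rational(1044689, 1371351) ≈ 0.76180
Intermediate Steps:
Mul(Add(215733, I), Pow(Add(-4728717, -756687), -1)) = Mul(Add(215733, -4394489), Pow(Add(-4728717, -756687), -1)) = Mul(-4178756, Pow(-5485404, -1)) = Mul(-4178756, Rational(-1, 5485404)) = Rational(1044689, 1371351)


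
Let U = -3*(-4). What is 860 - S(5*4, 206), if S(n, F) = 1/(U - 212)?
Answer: 172001/200 ≈ 860.00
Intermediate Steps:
U = 12
S(n, F) = -1/200 (S(n, F) = 1/(12 - 212) = 1/(-200) = -1/200)
860 - S(5*4, 206) = 860 - 1*(-1/200) = 860 + 1/200 = 172001/200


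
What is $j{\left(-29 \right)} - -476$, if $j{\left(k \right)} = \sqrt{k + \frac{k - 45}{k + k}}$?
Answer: $476 + \frac{2 i \sqrt{5829}}{29} \approx 476.0 + 5.2654 i$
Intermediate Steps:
$j{\left(k \right)} = \sqrt{k + \frac{-45 + k}{2 k}}$
$j{\left(-29 \right)} - -476 = \frac{\sqrt{2 - \frac{90}{-29} + 4 \left(-29\right)}}{2} - -476 = \frac{\sqrt{2 - - \frac{90}{29} - 116}}{2} + 476 = \frac{\sqrt{2 + \frac{90}{29} - 116}}{2} + 476 = \frac{\sqrt{- \frac{3216}{29}}}{2} + 476 = \frac{\frac{4}{29} i \sqrt{5829}}{2} + 476 = \frac{2 i \sqrt{5829}}{29} + 476 = 476 + \frac{2 i \sqrt{5829}}{29}$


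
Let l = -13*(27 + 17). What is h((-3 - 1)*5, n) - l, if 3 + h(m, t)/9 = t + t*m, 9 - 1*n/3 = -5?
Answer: -6637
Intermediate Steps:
n = 42 (n = 27 - 3*(-5) = 27 + 15 = 42)
l = -572 (l = -13*44 = -572)
h(m, t) = -27 + 9*t + 9*m*t (h(m, t) = -27 + 9*(t + t*m) = -27 + 9*(t + m*t) = -27 + (9*t + 9*m*t) = -27 + 9*t + 9*m*t)
h((-3 - 1)*5, n) - l = (-27 + 9*42 + 9*((-3 - 1)*5)*42) - 1*(-572) = (-27 + 378 + 9*(-4*5)*42) + 572 = (-27 + 378 + 9*(-20)*42) + 572 = (-27 + 378 - 7560) + 572 = -7209 + 572 = -6637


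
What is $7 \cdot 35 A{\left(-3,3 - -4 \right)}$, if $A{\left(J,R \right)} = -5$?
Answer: $-1225$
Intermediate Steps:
$7 \cdot 35 A{\left(-3,3 - -4 \right)} = 7 \cdot 35 \left(-5\right) = 245 \left(-5\right) = -1225$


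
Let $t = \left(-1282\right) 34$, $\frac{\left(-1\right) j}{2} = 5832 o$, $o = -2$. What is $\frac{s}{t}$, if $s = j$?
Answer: $- \frac{5832}{10897} \approx -0.53519$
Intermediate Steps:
$j = 23328$ ($j = - 2 \cdot 5832 \left(-2\right) = \left(-2\right) \left(-11664\right) = 23328$)
$s = 23328$
$t = -43588$
$\frac{s}{t} = \frac{23328}{-43588} = 23328 \left(- \frac{1}{43588}\right) = - \frac{5832}{10897}$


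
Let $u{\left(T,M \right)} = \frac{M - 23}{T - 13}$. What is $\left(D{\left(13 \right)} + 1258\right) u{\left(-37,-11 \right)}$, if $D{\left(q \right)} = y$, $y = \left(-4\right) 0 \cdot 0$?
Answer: $\frac{21386}{25} \approx 855.44$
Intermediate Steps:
$u{\left(T,M \right)} = \frac{-23 + M}{-13 + T}$
$y = 0$ ($y = 0 \cdot 0 = 0$)
$D{\left(q \right)} = 0$
$\left(D{\left(13 \right)} + 1258\right) u{\left(-37,-11 \right)} = \left(0 + 1258\right) \frac{-23 - 11}{-13 - 37} = 1258 \frac{1}{-50} \left(-34\right) = 1258 \left(\left(- \frac{1}{50}\right) \left(-34\right)\right) = 1258 \cdot \frac{17}{25} = \frac{21386}{25}$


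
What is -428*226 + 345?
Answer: -96383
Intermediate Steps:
-428*226 + 345 = -96728 + 345 = -96383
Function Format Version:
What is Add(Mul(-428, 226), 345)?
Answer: -96383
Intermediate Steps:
Add(Mul(-428, 226), 345) = Add(-96728, 345) = -96383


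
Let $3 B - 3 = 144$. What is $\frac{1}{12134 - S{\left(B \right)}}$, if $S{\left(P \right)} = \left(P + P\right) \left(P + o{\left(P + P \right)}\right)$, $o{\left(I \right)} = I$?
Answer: $- \frac{1}{2272} \approx -0.00044014$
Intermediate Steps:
$B = 49$ ($B = 1 + \frac{1}{3} \cdot 144 = 1 + 48 = 49$)
$S{\left(P \right)} = 6 P^{2}$ ($S{\left(P \right)} = \left(P + P\right) \left(P + \left(P + P\right)\right) = 2 P \left(P + 2 P\right) = 2 P 3 P = 6 P^{2}$)
$\frac{1}{12134 - S{\left(B \right)}} = \frac{1}{12134 - 6 \cdot 49^{2}} = \frac{1}{12134 - 6 \cdot 2401} = \frac{1}{12134 - 14406} = \frac{1}{-2272} = - \frac{1}{2272}$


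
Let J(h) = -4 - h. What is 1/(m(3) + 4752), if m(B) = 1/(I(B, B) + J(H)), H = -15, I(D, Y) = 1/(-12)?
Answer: 131/622524 ≈ 0.00021043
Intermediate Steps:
I(D, Y) = -1/12
m(B) = 12/131 (m(B) = 1/(-1/12 + (-4 - 1*(-15))) = 1/(-1/12 + (-4 + 15)) = 1/(-1/12 + 11) = 1/(131/12) = 12/131)
1/(m(3) + 4752) = 1/(12/131 + 4752) = 1/(622524/131) = 131/622524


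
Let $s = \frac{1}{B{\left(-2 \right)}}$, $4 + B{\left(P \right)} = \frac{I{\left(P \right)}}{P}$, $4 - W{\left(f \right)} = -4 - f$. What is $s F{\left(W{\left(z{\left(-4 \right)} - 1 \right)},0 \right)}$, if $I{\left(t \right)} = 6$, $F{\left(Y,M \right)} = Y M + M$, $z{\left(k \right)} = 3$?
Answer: $0$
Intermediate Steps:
$W{\left(f \right)} = 8 + f$ ($W{\left(f \right)} = 4 - \left(-4 - f\right) = 4 + \left(4 + f\right) = 8 + f$)
$F{\left(Y,M \right)} = M + M Y$ ($F{\left(Y,M \right)} = M Y + M = M + M Y$)
$B{\left(P \right)} = -4 + \frac{6}{P}$
$s = - \frac{1}{7}$ ($s = \frac{1}{-4 + \frac{6}{-2}} = \frac{1}{-4 + 6 \left(- \frac{1}{2}\right)} = \frac{1}{-4 - 3} = \frac{1}{-7} = - \frac{1}{7} \approx -0.14286$)
$s F{\left(W{\left(z{\left(-4 \right)} - 1 \right)},0 \right)} = - \frac{0 \left(1 + \left(8 + \left(3 - 1\right)\right)\right)}{7} = - \frac{0 \left(1 + \left(8 + 2\right)\right)}{7} = - \frac{0 \left(1 + 10\right)}{7} = - \frac{0 \cdot 11}{7} = \left(- \frac{1}{7}\right) 0 = 0$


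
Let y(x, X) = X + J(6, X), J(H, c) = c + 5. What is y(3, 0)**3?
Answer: 125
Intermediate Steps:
J(H, c) = 5 + c
y(x, X) = 5 + 2*X (y(x, X) = X + (5 + X) = 5 + 2*X)
y(3, 0)**3 = (5 + 2*0)**3 = (5 + 0)**3 = 5**3 = 125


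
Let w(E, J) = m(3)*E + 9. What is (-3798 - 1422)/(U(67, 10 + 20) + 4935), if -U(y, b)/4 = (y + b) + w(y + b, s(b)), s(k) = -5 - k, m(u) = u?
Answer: -5220/3347 ≈ -1.5596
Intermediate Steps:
w(E, J) = 9 + 3*E (w(E, J) = 3*E + 9 = 9 + 3*E)
U(y, b) = -36 - 16*b - 16*y (U(y, b) = -4*((y + b) + (9 + 3*(y + b))) = -4*((b + y) + (9 + 3*(b + y))) = -4*((b + y) + (9 + (3*b + 3*y))) = -4*((b + y) + (9 + 3*b + 3*y)) = -4*(9 + 4*b + 4*y) = -36 - 16*b - 16*y)
(-3798 - 1422)/(U(67, 10 + 20) + 4935) = (-3798 - 1422)/((-36 - 16*(10 + 20) - 16*67) + 4935) = -5220/((-36 - 16*30 - 1072) + 4935) = -5220/((-36 - 480 - 1072) + 4935) = -5220/(-1588 + 4935) = -5220/3347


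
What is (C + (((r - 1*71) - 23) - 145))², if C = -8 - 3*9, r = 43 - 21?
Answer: 63504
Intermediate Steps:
r = 22
C = -35 (C = -8 - 27 = -35)
(C + (((r - 1*71) - 23) - 145))² = (-35 + (((22 - 1*71) - 23) - 145))² = (-35 + (((22 - 71) - 23) - 145))² = (-35 + ((-49 - 23) - 145))² = (-35 + (-72 - 145))² = (-35 - 217)² = (-252)² = 63504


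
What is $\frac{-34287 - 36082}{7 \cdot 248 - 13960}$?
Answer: $\frac{70369}{12224} \approx 5.7566$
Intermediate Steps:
$\frac{-34287 - 36082}{7 \cdot 248 - 13960} = - \frac{70369}{1736 - 13960} = - \frac{70369}{-12224} = \left(-70369\right) \left(- \frac{1}{12224}\right) = \frac{70369}{12224}$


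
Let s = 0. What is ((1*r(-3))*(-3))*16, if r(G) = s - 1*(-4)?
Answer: -192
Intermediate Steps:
r(G) = 4 (r(G) = 0 - 1*(-4) = 0 + 4 = 4)
((1*r(-3))*(-3))*16 = ((1*4)*(-3))*16 = (4*(-3))*16 = -12*16 = -192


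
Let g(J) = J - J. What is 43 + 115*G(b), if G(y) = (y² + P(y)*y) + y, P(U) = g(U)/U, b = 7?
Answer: 6483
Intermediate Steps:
g(J) = 0
P(U) = 0 (P(U) = 0/U = 0)
G(y) = y + y² (G(y) = (y² + 0*y) + y = (y² + 0) + y = y² + y = y + y²)
43 + 115*G(b) = 43 + 115*(7*(1 + 7)) = 43 + 115*(7*8) = 43 + 115*56 = 43 + 6440 = 6483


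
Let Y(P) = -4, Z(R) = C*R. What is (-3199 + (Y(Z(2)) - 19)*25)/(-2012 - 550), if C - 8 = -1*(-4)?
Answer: 629/427 ≈ 1.4731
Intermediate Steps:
C = 12 (C = 8 - 1*(-4) = 8 + 4 = 12)
Z(R) = 12*R
(-3199 + (Y(Z(2)) - 19)*25)/(-2012 - 550) = (-3199 + (-4 - 19)*25)/(-2012 - 550) = (-3199 - 23*25)/(-2562) = (-3199 - 575)*(-1/2562) = -3774*(-1/2562) = 629/427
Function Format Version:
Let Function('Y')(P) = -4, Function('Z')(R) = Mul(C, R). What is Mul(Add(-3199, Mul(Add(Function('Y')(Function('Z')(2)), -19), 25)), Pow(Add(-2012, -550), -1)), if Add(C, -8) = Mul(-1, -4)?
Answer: Rational(629, 427) ≈ 1.4731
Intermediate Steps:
C = 12 (C = Add(8, Mul(-1, -4)) = Add(8, 4) = 12)
Function('Z')(R) = Mul(12, R)
Mul(Add(-3199, Mul(Add(Function('Y')(Function('Z')(2)), -19), 25)), Pow(Add(-2012, -550), -1)) = Mul(Add(-3199, Mul(Add(-4, -19), 25)), Pow(Add(-2012, -550), -1)) = Mul(Add(-3199, Mul(-23, 25)), Pow(-2562, -1)) = Mul(Add(-3199, -575), Rational(-1, 2562)) = Mul(-3774, Rational(-1, 2562)) = Rational(629, 427)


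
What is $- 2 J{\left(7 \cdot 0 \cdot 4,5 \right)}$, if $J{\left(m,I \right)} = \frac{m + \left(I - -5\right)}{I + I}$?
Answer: $-2$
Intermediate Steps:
$J{\left(m,I \right)} = \frac{5 + I + m}{2 I}$ ($J{\left(m,I \right)} = \frac{m + \left(I + 5\right)}{2 I} = \left(m + \left(5 + I\right)\right) \frac{1}{2 I} = \left(5 + I + m\right) \frac{1}{2 I} = \frac{5 + I + m}{2 I}$)
$- 2 J{\left(7 \cdot 0 \cdot 4,5 \right)} = - 2 \frac{5 + 5 + 7 \cdot 0 \cdot 4}{2 \cdot 5} = - 2 \cdot \frac{1}{2} \cdot \frac{1}{5} \left(5 + 5 + 7 \cdot 0\right) = - 2 \cdot \frac{1}{2} \cdot \frac{1}{5} \left(5 + 5 + 0\right) = - 2 \cdot \frac{1}{2} \cdot \frac{1}{5} \cdot 10 = \left(-2\right) 1 = -2$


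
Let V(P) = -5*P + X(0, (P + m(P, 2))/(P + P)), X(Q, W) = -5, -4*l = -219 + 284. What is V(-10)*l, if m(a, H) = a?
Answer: -2925/4 ≈ -731.25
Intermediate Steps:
l = -65/4 (l = -(-219 + 284)/4 = -¼*65 = -65/4 ≈ -16.250)
V(P) = -5 - 5*P (V(P) = -5*P - 5 = -5 - 5*P)
V(-10)*l = (-5 - 5*(-10))*(-65/4) = (-5 + 50)*(-65/4) = 45*(-65/4) = -2925/4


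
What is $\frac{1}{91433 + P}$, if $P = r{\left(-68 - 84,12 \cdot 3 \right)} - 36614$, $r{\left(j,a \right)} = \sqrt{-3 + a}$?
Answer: $\frac{18273}{1001707576} - \frac{\sqrt{33}}{3005122728} \approx 1.824 \cdot 10^{-5}$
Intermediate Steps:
$P = -36614 + \sqrt{33}$ ($P = \sqrt{-3 + 12 \cdot 3} - 36614 = \sqrt{-3 + 36} - 36614 = \sqrt{33} - 36614 = -36614 + \sqrt{33} \approx -36608.0$)
$\frac{1}{91433 + P} = \frac{1}{91433 - \left(36614 - \sqrt{33}\right)} = \frac{1}{54819 + \sqrt{33}}$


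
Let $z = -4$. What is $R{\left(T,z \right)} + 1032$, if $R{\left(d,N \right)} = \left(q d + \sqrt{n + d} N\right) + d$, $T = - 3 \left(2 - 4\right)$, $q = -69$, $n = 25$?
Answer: $624 - 4 \sqrt{31} \approx 601.73$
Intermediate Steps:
$T = 6$ ($T = \left(-3\right) \left(-2\right) = 6$)
$R{\left(d,N \right)} = - 68 d + N \sqrt{25 + d}$ ($R{\left(d,N \right)} = \left(- 69 d + \sqrt{25 + d} N\right) + d = \left(- 69 d + N \sqrt{25 + d}\right) + d = - 68 d + N \sqrt{25 + d}$)
$R{\left(T,z \right)} + 1032 = \left(\left(-68\right) 6 - 4 \sqrt{25 + 6}\right) + 1032 = \left(-408 - 4 \sqrt{31}\right) + 1032 = 624 - 4 \sqrt{31}$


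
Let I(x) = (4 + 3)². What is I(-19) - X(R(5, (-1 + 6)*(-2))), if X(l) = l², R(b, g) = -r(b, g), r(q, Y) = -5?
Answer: 24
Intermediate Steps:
I(x) = 49 (I(x) = 7² = 49)
R(b, g) = 5 (R(b, g) = -1*(-5) = 5)
I(-19) - X(R(5, (-1 + 6)*(-2))) = 49 - 1*5² = 49 - 1*25 = 49 - 25 = 24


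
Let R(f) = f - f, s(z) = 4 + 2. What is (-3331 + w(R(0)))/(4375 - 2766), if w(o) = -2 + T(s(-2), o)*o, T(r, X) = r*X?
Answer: -3333/1609 ≈ -2.0715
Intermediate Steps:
s(z) = 6
R(f) = 0
T(r, X) = X*r
w(o) = -2 + 6*o² (w(o) = -2 + (o*6)*o = -2 + (6*o)*o = -2 + 6*o²)
(-3331 + w(R(0)))/(4375 - 2766) = (-3331 + (-2 + 6*0²))/(4375 - 2766) = (-3331 + (-2 + 6*0))/1609 = (-3331 + (-2 + 0))*(1/1609) = (-3331 - 2)*(1/1609) = -3333*1/1609 = -3333/1609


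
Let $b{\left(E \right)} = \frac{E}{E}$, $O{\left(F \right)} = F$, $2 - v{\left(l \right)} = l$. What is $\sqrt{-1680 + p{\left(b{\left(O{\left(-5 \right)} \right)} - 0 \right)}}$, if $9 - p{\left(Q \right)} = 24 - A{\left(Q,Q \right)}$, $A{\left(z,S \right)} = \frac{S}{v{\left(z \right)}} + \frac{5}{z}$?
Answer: $i \sqrt{1689} \approx 41.097 i$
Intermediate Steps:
$v{\left(l \right)} = 2 - l$
$A{\left(z,S \right)} = \frac{5}{z} + \frac{S}{2 - z}$ ($A{\left(z,S \right)} = \frac{S}{2 - z} + \frac{5}{z} = \frac{5}{z} + \frac{S}{2 - z}$)
$b{\left(E \right)} = 1$
$p{\left(Q \right)} = -15 + \frac{5}{Q} - \frac{Q}{-2 + Q}$ ($p{\left(Q \right)} = 9 - \left(24 - \left(\frac{5}{Q} - \frac{Q}{-2 + Q}\right)\right) = 9 - \left(24 + \left(- \frac{5}{Q} + \frac{Q}{-2 + Q}\right)\right) = 9 - \left(24 - \frac{5}{Q} + \frac{Q}{-2 + Q}\right) = -15 + \frac{5}{Q} - \frac{Q}{-2 + Q}$)
$\sqrt{-1680 + p{\left(b{\left(O{\left(-5 \right)} \right)} - 0 \right)}} = \sqrt{-1680 + \frac{-10 - 16 \left(1 - 0\right)^{2} + 35 \left(1 - 0\right)}{\left(1 - 0\right) \left(-2 + \left(1 - 0\right)\right)}} = \sqrt{-1680 + \frac{-10 - 16 \left(1 + 0\right)^{2} + 35 \left(1 + 0\right)}{\left(1 + 0\right) \left(-2 + \left(1 + 0\right)\right)}} = \sqrt{-1680 + \frac{-10 - 16 \cdot 1^{2} + 35 \cdot 1}{1 \left(-2 + 1\right)}} = \sqrt{-1680 + 1 \frac{1}{-1} \left(-10 - 16 + 35\right)} = \sqrt{-1680 + 1 \left(-1\right) \left(-10 - 16 + 35\right)} = \sqrt{-1680 + 1 \left(-1\right) 9} = \sqrt{-1680 - 9} = \sqrt{-1689} = i \sqrt{1689}$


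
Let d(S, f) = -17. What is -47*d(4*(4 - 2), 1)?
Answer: 799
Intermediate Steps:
-47*d(4*(4 - 2), 1) = -47*(-17) = 799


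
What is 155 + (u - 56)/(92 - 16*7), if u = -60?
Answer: 804/5 ≈ 160.80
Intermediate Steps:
155 + (u - 56)/(92 - 16*7) = 155 + (-60 - 56)/(92 - 16*7) = 155 - 116/(92 - 112) = 155 - 116/(-20) = 155 - 116*(-1/20) = 155 + 29/5 = 804/5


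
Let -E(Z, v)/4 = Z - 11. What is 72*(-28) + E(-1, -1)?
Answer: -1968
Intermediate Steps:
E(Z, v) = 44 - 4*Z (E(Z, v) = -4*(Z - 11) = -4*(-11 + Z) = 44 - 4*Z)
72*(-28) + E(-1, -1) = 72*(-28) + (44 - 4*(-1)) = -2016 + (44 + 4) = -2016 + 48 = -1968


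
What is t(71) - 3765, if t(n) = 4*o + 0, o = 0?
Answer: -3765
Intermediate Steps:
t(n) = 0 (t(n) = 4*0 + 0 = 0 + 0 = 0)
t(71) - 3765 = 0 - 3765 = -3765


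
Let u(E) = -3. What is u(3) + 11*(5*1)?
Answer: 52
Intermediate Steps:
u(3) + 11*(5*1) = -3 + 11*(5*1) = -3 + 11*5 = -3 + 55 = 52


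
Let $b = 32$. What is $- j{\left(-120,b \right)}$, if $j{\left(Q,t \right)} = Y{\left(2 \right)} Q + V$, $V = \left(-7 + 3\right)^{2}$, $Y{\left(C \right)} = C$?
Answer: $224$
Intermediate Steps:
$V = 16$ ($V = \left(-4\right)^{2} = 16$)
$j{\left(Q,t \right)} = 16 + 2 Q$ ($j{\left(Q,t \right)} = 2 Q + 16 = 16 + 2 Q$)
$- j{\left(-120,b \right)} = - (16 + 2 \left(-120\right)) = - (16 - 240) = \left(-1\right) \left(-224\right) = 224$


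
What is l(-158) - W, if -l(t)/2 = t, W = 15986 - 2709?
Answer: -12961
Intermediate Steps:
W = 13277
l(t) = -2*t
l(-158) - W = -2*(-158) - 1*13277 = 316 - 13277 = -12961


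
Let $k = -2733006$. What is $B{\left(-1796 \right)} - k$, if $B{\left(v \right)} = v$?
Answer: $2731210$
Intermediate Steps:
$B{\left(-1796 \right)} - k = -1796 - -2733006 = -1796 + 2733006 = 2731210$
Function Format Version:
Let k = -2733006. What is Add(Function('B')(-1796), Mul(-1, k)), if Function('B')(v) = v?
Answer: 2731210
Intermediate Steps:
Add(Function('B')(-1796), Mul(-1, k)) = Add(-1796, Mul(-1, -2733006)) = Add(-1796, 2733006) = 2731210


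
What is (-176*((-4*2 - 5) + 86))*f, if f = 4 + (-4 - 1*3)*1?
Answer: 38544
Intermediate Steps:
f = -3 (f = 4 + (-4 - 3)*1 = 4 - 7*1 = 4 - 7 = -3)
(-176*((-4*2 - 5) + 86))*f = -176*((-4*2 - 5) + 86)*(-3) = -176*((-8 - 5) + 86)*(-3) = -176*(-13 + 86)*(-3) = -176*73*(-3) = -12848*(-3) = 38544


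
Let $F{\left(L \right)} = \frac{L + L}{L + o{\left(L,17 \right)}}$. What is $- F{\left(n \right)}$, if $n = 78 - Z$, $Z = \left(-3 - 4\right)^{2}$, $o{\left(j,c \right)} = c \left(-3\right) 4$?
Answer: $\frac{58}{175} \approx 0.33143$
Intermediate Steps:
$o{\left(j,c \right)} = - 12 c$ ($o{\left(j,c \right)} = - 3 c 4 = - 12 c$)
$Z = 49$ ($Z = \left(-7\right)^{2} = 49$)
$n = 29$ ($n = 78 - 49 = 29$)
$F{\left(L \right)} = \frac{2 L}{-204 + L}$ ($F{\left(L \right)} = \frac{L + L}{L - 204} = \frac{2 L}{L - 204} = \frac{2 L}{-204 + L}$)
$- F{\left(n \right)} = - \frac{2 \cdot 29}{-204 + 29} = - \frac{2 \cdot 29}{-175} = - \frac{2 \cdot 29 \left(-1\right)}{175} = \left(-1\right) \left(- \frac{58}{175}\right) = \frac{58}{175}$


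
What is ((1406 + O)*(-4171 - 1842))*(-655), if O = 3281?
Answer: 18459819805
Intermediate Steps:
((1406 + O)*(-4171 - 1842))*(-655) = ((1406 + 3281)*(-4171 - 1842))*(-655) = (4687*(-6013))*(-655) = -28182931*(-655) = 18459819805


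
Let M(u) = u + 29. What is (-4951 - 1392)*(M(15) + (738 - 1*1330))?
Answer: 3475964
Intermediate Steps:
M(u) = 29 + u
(-4951 - 1392)*(M(15) + (738 - 1*1330)) = (-4951 - 1392)*((29 + 15) + (738 - 1*1330)) = -6343*(44 + (738 - 1330)) = -6343*(44 - 592) = -6343*(-548) = 3475964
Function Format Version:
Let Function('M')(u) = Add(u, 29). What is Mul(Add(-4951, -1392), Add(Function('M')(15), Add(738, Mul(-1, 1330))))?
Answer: 3475964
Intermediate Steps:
Function('M')(u) = Add(29, u)
Mul(Add(-4951, -1392), Add(Function('M')(15), Add(738, Mul(-1, 1330)))) = Mul(Add(-4951, -1392), Add(Add(29, 15), Add(738, Mul(-1, 1330)))) = Mul(-6343, Add(44, Add(738, -1330))) = Mul(-6343, Add(44, -592)) = Mul(-6343, -548) = 3475964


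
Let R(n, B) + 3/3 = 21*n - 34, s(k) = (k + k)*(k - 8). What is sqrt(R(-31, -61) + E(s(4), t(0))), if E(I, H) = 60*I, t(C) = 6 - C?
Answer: I*sqrt(2606) ≈ 51.049*I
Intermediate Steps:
s(k) = 2*k*(-8 + k) (s(k) = (2*k)*(-8 + k) = 2*k*(-8 + k))
R(n, B) = -35 + 21*n (R(n, B) = -1 + (21*n - 34) = -1 + (-34 + 21*n) = -35 + 21*n)
sqrt(R(-31, -61) + E(s(4), t(0))) = sqrt((-35 + 21*(-31)) + 60*(2*4*(-8 + 4))) = sqrt((-35 - 651) + 60*(2*4*(-4))) = sqrt(-686 + 60*(-32)) = sqrt(-686 - 1920) = sqrt(-2606) = I*sqrt(2606)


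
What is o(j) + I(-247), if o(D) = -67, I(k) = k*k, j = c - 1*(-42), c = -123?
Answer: 60942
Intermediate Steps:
j = -81 (j = -123 - 1*(-42) = -123 + 42 = -81)
I(k) = k²
o(j) + I(-247) = -67 + (-247)² = -67 + 61009 = 60942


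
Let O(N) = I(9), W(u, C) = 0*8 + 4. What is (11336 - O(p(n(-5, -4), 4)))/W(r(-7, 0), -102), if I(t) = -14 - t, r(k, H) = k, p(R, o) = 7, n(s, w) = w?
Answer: 11359/4 ≈ 2839.8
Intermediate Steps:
W(u, C) = 4 (W(u, C) = 0 + 4 = 4)
O(N) = -23 (O(N) = -14 - 1*9 = -14 - 9 = -23)
(11336 - O(p(n(-5, -4), 4)))/W(r(-7, 0), -102) = (11336 - 1*(-23))/4 = (11336 + 23)*(¼) = 11359*(¼) = 11359/4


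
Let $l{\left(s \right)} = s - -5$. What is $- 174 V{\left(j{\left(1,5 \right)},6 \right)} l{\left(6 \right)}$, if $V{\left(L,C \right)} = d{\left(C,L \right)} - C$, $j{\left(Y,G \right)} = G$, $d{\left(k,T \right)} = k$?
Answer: $0$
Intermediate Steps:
$l{\left(s \right)} = 5 + s$ ($l{\left(s \right)} = s + 5 = 5 + s$)
$V{\left(L,C \right)} = 0$ ($V{\left(L,C \right)} = C - C = 0$)
$- 174 V{\left(j{\left(1,5 \right)},6 \right)} l{\left(6 \right)} = \left(-174\right) 0 \left(5 + 6\right) = 0 \cdot 11 = 0$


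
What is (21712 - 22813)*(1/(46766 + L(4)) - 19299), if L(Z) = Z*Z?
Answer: 331344414839/15594 ≈ 2.1248e+7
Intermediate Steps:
L(Z) = Z**2
(21712 - 22813)*(1/(46766 + L(4)) - 19299) = (21712 - 22813)*(1/(46766 + 4**2) - 19299) = -1101*(1/(46766 + 16) - 19299) = -1101*(1/46782 - 19299) = -1101*(-902845817/46782) = 331344414839/15594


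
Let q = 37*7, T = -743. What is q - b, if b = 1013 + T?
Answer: -11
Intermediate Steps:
q = 259
b = 270 (b = 1013 - 743 = 270)
q - b = 259 - 1*270 = 259 - 270 = -11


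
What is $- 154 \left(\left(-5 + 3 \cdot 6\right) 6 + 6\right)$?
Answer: $-12936$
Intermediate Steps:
$- 154 \left(\left(-5 + 3 \cdot 6\right) 6 + 6\right) = - 154 \left(\left(-5 + 18\right) 6 + 6\right) = - 154 \left(13 \cdot 6 + 6\right) = - 154 \left(78 + 6\right) = \left(-154\right) 84 = -12936$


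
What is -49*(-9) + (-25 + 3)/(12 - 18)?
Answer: 1334/3 ≈ 444.67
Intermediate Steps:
-49*(-9) + (-25 + 3)/(12 - 18) = 441 - 22/(-6) = 441 - 22*(-⅙) = 441 + 11/3 = 1334/3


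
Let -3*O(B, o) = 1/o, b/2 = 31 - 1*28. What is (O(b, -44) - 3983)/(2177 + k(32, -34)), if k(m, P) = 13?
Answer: -105151/57816 ≈ -1.8187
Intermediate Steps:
b = 6 (b = 2*(31 - 1*28) = 2*(31 - 28) = 2*3 = 6)
O(B, o) = -1/(3*o)
(O(b, -44) - 3983)/(2177 + k(32, -34)) = (-1/3/(-44) - 3983)/(2177 + 13) = (-1/3*(-1/44) - 3983)/2190 = (1/132 - 3983)*(1/2190) = -525755/132*1/2190 = -105151/57816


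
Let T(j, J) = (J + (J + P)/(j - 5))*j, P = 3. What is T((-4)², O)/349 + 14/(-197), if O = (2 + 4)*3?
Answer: 636542/756283 ≈ 0.84167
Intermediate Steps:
O = 18 (O = 6*3 = 18)
T(j, J) = j*(J + (3 + J)/(-5 + j)) (T(j, J) = (J + (J + 3)/(j - 5))*j = (J + (3 + J)/(-5 + j))*j = j*(J + (3 + J)/(-5 + j)))
T((-4)², O)/349 + 14/(-197) = ((-4)²*(3 - 4*18 + 18*(-4)²)/(-5 + (-4)²))/349 + 14/(-197) = (16*(3 - 72 + 18*16)/(-5 + 16))*(1/349) + 14*(-1/197) = (16*(3 - 72 + 288)/11)*(1/349) - 14/197 = (16*(1/11)*219)*(1/349) - 14/197 = (3504/11)*(1/349) - 14/197 = 3504/3839 - 14/197 = 636542/756283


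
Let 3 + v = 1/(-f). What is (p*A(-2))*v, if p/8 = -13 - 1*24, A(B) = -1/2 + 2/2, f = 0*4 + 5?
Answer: 2368/5 ≈ 473.60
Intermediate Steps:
f = 5 (f = 0 + 5 = 5)
v = -16/5 (v = -3 + 1/(-1*5) = -3 + 1/(-5) = -3 - ⅕ = -16/5 ≈ -3.2000)
A(B) = ½ (A(B) = -1*½ + 2*(½) = -½ + 1 = ½)
p = -296 (p = 8*(-13 - 1*24) = 8*(-13 - 24) = 8*(-37) = -296)
(p*A(-2))*v = -296*½*(-16/5) = -148*(-16/5) = 2368/5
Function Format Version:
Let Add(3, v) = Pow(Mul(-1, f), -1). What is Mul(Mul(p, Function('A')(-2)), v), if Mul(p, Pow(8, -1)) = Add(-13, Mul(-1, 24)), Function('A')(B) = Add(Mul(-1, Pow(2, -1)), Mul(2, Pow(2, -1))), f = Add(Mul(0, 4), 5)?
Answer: Rational(2368, 5) ≈ 473.60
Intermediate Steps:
f = 5 (f = Add(0, 5) = 5)
v = Rational(-16, 5) (v = Add(-3, Pow(Mul(-1, 5), -1)) = Add(-3, Pow(-5, -1)) = Add(-3, Rational(-1, 5)) = Rational(-16, 5) ≈ -3.2000)
Function('A')(B) = Rational(1, 2) (Function('A')(B) = Add(Mul(-1, Rational(1, 2)), Mul(2, Rational(1, 2))) = Add(Rational(-1, 2), 1) = Rational(1, 2))
p = -296 (p = Mul(8, Add(-13, Mul(-1, 24))) = Mul(8, Add(-13, -24)) = Mul(8, -37) = -296)
Mul(Mul(p, Function('A')(-2)), v) = Mul(Mul(-296, Rational(1, 2)), Rational(-16, 5)) = Mul(-148, Rational(-16, 5)) = Rational(2368, 5)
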